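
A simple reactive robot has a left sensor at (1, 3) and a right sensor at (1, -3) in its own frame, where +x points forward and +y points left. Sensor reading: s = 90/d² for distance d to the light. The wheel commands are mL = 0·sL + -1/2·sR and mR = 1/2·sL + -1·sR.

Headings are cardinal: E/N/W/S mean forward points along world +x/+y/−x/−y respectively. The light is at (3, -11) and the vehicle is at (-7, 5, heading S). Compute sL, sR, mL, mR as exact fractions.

45/137 45/197 -45/394 -3465/53978

left sensor world pos  = (-4, 4); dL² = 274
right sensor world pos = (-10, 4); dR² = 394
sL = 90/274 = 45/137
sR = 90/394 = 45/197
mL = 0·sL + -1/2·sR = -45/394
mR = 1/2·sL + -1·sR = -3465/53978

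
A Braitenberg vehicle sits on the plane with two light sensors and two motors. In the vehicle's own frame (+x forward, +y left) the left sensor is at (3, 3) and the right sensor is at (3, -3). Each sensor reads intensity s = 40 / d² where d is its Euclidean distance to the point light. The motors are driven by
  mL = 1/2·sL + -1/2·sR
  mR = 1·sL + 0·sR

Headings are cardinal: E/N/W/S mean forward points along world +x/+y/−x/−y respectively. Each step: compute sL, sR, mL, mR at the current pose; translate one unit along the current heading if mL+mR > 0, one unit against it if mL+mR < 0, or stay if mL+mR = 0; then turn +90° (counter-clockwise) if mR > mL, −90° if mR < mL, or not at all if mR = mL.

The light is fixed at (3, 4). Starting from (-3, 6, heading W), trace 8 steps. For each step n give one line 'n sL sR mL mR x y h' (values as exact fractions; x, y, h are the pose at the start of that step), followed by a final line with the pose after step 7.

0 20/41 20/53 120/2173 20/41 -3 6 W
1 40/17 40/101 1680/1717 40/17 -4 6 S
2 5/4 2 -3/8 5/4 -4 5 E
3 40/97 8/5 -288/485 40/97 -3 5 N
4 4/9 4/9 0 4/9 -3 4 W
5 8/5 40/109 336/545 8/5 -4 4 S
6 2 5/4 3/8 2 -4 3 E
7 8/17 40/13 -288/221 8/17 -3 3 N
final -3 2 W

n=0: pose=(-3,6,W); sL=20/41, sR=20/53; mL=120/2173, mR=20/41; mL+mR=1180/2173 → advance +1; mR−mL=940/2173 → turn +1·90°
n=1: pose=(-4,6,S); sL=40/17, sR=40/101; mL=1680/1717, mR=40/17; mL+mR=5720/1717 → advance +1; mR−mL=2360/1717 → turn +1·90°
n=2: pose=(-4,5,E); sL=5/4, sR=2; mL=-3/8, mR=5/4; mL+mR=7/8 → advance +1; mR−mL=13/8 → turn +1·90°
n=3: pose=(-3,5,N); sL=40/97, sR=8/5; mL=-288/485, mR=40/97; mL+mR=-88/485 → advance -1; mR−mL=488/485 → turn +1·90°
n=4: pose=(-3,4,W); sL=4/9, sR=4/9; mL=0, mR=4/9; mL+mR=4/9 → advance +1; mR−mL=4/9 → turn +1·90°
n=5: pose=(-4,4,S); sL=8/5, sR=40/109; mL=336/545, mR=8/5; mL+mR=1208/545 → advance +1; mR−mL=536/545 → turn +1·90°
n=6: pose=(-4,3,E); sL=2, sR=5/4; mL=3/8, mR=2; mL+mR=19/8 → advance +1; mR−mL=13/8 → turn +1·90°
n=7: pose=(-3,3,N); sL=8/17, sR=40/13; mL=-288/221, mR=8/17; mL+mR=-184/221 → advance -1; mR−mL=392/221 → turn +1·90°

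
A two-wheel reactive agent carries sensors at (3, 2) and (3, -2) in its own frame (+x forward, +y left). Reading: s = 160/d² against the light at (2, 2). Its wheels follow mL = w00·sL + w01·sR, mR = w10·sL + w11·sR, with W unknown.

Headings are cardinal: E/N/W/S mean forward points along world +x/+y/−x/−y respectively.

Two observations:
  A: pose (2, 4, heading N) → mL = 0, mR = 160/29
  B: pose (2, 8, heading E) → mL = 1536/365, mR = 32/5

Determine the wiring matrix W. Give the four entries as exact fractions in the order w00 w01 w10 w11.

obs A: pose=(2,4,N) → sL=160/29, sR=160/29, mL=0, mR=160/29
obs B: pose=(2,8,E) → sL=160/73, sR=32/5, mL=1536/365, mR=32/5
sensor matrix S = [[160/29, 160/29], [160/73, 32/5]]; det S = 49152/2117
solve [mL_A; mL_B] = S·[w00; w01] and [mR_A; mR_B] = S·[w10; w11]:
  w00 = -1, w01 = 1, w10 = 0, w11 = 1

-1 1 0 1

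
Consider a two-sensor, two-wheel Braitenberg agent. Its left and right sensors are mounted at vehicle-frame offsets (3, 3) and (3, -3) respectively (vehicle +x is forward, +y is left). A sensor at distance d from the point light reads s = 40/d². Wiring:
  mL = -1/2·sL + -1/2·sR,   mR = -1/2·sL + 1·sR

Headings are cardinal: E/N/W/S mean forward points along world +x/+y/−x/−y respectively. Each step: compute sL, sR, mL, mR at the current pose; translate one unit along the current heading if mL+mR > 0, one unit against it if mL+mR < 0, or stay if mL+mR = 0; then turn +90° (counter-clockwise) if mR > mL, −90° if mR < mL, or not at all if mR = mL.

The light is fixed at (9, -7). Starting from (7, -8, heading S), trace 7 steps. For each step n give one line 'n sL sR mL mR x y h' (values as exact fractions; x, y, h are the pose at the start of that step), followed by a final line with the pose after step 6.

n=0: pose=(7,-8,S); sL=40/17, sR=40/41; mL=-1160/697, mR=-140/697; mL+mR=-1300/697 → advance -1; mR−mL=60/41 → turn +1·90°
n=1: pose=(7,-7,E); sL=4, sR=4; mL=-4, mR=2; mL+mR=-2 → advance -1; mR−mL=6 → turn +1·90°
n=2: pose=(6,-7,N); sL=8/9, sR=40/9; mL=-8/3, mR=4; mL+mR=4/3 → advance +1; mR−mL=20/3 → turn +1·90°
n=3: pose=(6,-6,W); sL=1, sR=10/13; mL=-23/26, mR=7/26; mL+mR=-8/13 → advance -1; mR−mL=15/13 → turn +1·90°
n=4: pose=(7,-6,S); sL=8, sR=40/29; mL=-136/29, mR=-76/29; mL+mR=-212/29 → advance -1; mR−mL=60/29 → turn +1·90°
n=5: pose=(7,-5,E); sL=20/13, sR=20; mL=-140/13, mR=250/13; mL+mR=110/13 → advance +1; mR−mL=30 → turn +1·90°
n=6: pose=(8,-5,N); sL=40/41, sR=40/29; mL=-1400/1189, mR=1060/1189; mL+mR=-340/1189 → advance -1; mR−mL=60/29 → turn +1·90°

0 40/17 40/41 -1160/697 -140/697 7 -8 S
1 4 4 -4 2 7 -7 E
2 8/9 40/9 -8/3 4 6 -7 N
3 1 10/13 -23/26 7/26 6 -6 W
4 8 40/29 -136/29 -76/29 7 -6 S
5 20/13 20 -140/13 250/13 7 -5 E
6 40/41 40/29 -1400/1189 1060/1189 8 -5 N
final 8 -6 W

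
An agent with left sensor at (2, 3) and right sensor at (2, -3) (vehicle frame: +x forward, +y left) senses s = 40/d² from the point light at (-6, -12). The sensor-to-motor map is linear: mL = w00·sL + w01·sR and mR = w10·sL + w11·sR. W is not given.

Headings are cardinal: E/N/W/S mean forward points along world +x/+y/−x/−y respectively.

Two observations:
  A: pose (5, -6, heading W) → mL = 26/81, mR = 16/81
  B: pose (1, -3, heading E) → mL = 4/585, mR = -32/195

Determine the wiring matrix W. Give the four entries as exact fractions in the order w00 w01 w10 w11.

obs A: pose=(5,-6,W) → sL=4/9, sR=20/81, mL=26/81, mR=16/81
obs B: pose=(1,-3,E) → sL=8/45, sR=40/117, mL=4/585, mR=-32/195
sensor matrix S = [[4/9, 20/81], [8/45, 40/117]]; det S = 1024/9477
solve [mL_A; mL_B] = S·[w00; w01] and [mR_A; mR_B] = S·[w10; w11]:
  w00 = 1, w01 = -1/2, w10 = 1, w11 = -1

1 -1/2 1 -1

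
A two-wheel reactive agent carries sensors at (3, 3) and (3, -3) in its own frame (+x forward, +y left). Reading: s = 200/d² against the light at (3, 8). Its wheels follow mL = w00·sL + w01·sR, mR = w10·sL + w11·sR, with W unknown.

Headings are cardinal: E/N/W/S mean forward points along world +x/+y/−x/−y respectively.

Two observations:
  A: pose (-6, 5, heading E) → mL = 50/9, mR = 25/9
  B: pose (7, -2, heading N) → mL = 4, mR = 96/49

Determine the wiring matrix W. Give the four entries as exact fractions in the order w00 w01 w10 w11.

1 0 1 -1

obs A: pose=(-6,5,E) → sL=50/9, sR=25/9, mL=50/9, mR=25/9
obs B: pose=(7,-2,N) → sL=4, sR=100/49, mL=4, mR=96/49
sensor matrix S = [[50/9, 25/9], [4, 100/49]]; det S = 100/441
solve [mL_A; mL_B] = S·[w00; w01] and [mR_A; mR_B] = S·[w10; w11]:
  w00 = 1, w01 = 0, w10 = 1, w11 = -1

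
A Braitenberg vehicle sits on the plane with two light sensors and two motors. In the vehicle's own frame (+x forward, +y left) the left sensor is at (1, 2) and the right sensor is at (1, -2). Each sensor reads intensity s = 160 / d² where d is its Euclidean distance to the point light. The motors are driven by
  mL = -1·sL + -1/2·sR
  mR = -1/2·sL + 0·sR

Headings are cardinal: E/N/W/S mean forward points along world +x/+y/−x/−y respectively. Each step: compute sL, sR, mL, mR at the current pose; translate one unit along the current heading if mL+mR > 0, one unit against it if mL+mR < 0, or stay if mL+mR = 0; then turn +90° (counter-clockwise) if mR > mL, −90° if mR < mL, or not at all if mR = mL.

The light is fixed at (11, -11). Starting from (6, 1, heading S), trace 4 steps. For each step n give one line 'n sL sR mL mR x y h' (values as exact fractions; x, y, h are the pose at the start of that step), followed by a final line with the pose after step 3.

0 16/13 16/17 -376/221 -8/13 6 1 S
1 160/241 160/137 -41200/33017 -80/241 6 2 E
2 8/13 40/53 -684/689 -4/13 5 2 N
3 160/149 32/49 -10224/7301 -80/149 5 1 W
final 6 1 S

n=0: pose=(6,1,S); sL=16/13, sR=16/17; mL=-376/221, mR=-8/13; mL+mR=-512/221 → advance -1; mR−mL=240/221 → turn +1·90°
n=1: pose=(6,2,E); sL=160/241, sR=160/137; mL=-41200/33017, mR=-80/241; mL+mR=-52160/33017 → advance -1; mR−mL=30240/33017 → turn +1·90°
n=2: pose=(5,2,N); sL=8/13, sR=40/53; mL=-684/689, mR=-4/13; mL+mR=-896/689 → advance -1; mR−mL=472/689 → turn +1·90°
n=3: pose=(5,1,W); sL=160/149, sR=32/49; mL=-10224/7301, mR=-80/149; mL+mR=-14144/7301 → advance -1; mR−mL=6304/7301 → turn +1·90°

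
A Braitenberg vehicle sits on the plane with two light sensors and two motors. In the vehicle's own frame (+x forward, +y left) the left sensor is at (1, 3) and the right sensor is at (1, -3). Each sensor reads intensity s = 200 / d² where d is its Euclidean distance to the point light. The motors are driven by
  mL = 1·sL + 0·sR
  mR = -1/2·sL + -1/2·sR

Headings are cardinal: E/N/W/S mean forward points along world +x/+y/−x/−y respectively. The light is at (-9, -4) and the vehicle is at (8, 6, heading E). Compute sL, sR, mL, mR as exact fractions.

200/493 200/373 200/493 -86600/183889

left sensor world pos  = (9, 9); dL² = 493
right sensor world pos = (9, 3); dR² = 373
sL = 200/493 = 200/493
sR = 200/373 = 200/373
mL = 1·sL + 0·sR = 200/493
mR = -1/2·sL + -1/2·sR = -86600/183889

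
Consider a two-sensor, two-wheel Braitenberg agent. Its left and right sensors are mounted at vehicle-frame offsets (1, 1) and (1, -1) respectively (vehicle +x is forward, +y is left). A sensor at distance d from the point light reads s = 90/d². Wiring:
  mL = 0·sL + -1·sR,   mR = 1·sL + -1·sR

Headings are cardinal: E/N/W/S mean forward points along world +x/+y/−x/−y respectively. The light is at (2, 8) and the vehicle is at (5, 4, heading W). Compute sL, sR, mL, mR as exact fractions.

90/29 90/13 -90/13 -1440/377

left sensor world pos  = (4, 3); dL² = 29
right sensor world pos = (4, 5); dR² = 13
sL = 90/29 = 90/29
sR = 90/13 = 90/13
mL = 0·sL + -1·sR = -90/13
mR = 1·sL + -1·sR = -1440/377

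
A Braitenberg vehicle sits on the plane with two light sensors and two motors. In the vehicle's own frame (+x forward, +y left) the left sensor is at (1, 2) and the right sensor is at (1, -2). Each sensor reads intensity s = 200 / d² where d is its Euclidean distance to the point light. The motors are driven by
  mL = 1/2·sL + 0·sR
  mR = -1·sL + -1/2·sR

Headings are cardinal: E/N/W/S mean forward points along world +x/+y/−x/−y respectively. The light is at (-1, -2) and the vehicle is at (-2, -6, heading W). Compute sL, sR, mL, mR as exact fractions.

left sensor world pos  = (-3, -8); dL² = 40
right sensor world pos = (-3, -4); dR² = 8
sL = 200/40 = 5
sR = 200/8 = 25
mL = 1/2·sL + 0·sR = 5/2
mR = -1·sL + -1/2·sR = -35/2

5 25 5/2 -35/2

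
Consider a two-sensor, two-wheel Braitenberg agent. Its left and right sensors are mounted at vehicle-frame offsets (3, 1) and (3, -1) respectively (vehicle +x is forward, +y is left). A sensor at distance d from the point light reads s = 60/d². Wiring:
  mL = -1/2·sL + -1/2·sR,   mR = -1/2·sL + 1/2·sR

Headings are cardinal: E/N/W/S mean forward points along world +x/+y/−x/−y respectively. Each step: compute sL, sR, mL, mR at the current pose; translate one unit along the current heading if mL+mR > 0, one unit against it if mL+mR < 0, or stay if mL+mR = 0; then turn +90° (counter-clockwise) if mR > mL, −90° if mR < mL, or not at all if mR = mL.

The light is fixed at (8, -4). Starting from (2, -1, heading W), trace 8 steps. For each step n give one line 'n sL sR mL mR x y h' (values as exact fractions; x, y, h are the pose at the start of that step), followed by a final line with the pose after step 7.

n=0: pose=(2,-1,W); sL=12/17, sR=60/97; mL=-1092/1649, mR=-72/1649; mL+mR=-12/17 → advance -1; mR−mL=60/97 → turn +1·90°
n=1: pose=(3,-1,S); sL=15/4, sR=5/3; mL=-65/24, mR=-25/24; mL+mR=-15/4 → advance -1; mR−mL=5/3 → turn +1·90°
n=2: pose=(3,0,E); sL=60/29, sR=60/13; mL=-1260/377, mR=480/377; mL+mR=-60/29 → advance -1; mR−mL=60/13 → turn +1·90°
n=3: pose=(2,0,N); sL=30/49, sR=30/37; mL=-1290/1813, mR=180/1813; mL+mR=-30/49 → advance -1; mR−mL=30/37 → turn +1·90°
n=4: pose=(2,-1,W); sL=12/17, sR=60/97; mL=-1092/1649, mR=-72/1649; mL+mR=-12/17 → advance -1; mR−mL=60/97 → turn +1·90°
n=5: pose=(3,-1,S); sL=15/4, sR=5/3; mL=-65/24, mR=-25/24; mL+mR=-15/4 → advance -1; mR−mL=5/3 → turn +1·90°
n=6: pose=(3,0,E); sL=60/29, sR=60/13; mL=-1260/377, mR=480/377; mL+mR=-60/29 → advance -1; mR−mL=60/13 → turn +1·90°
n=7: pose=(2,0,N); sL=30/49, sR=30/37; mL=-1290/1813, mR=180/1813; mL+mR=-30/49 → advance -1; mR−mL=30/37 → turn +1·90°

0 12/17 60/97 -1092/1649 -72/1649 2 -1 W
1 15/4 5/3 -65/24 -25/24 3 -1 S
2 60/29 60/13 -1260/377 480/377 3 0 E
3 30/49 30/37 -1290/1813 180/1813 2 0 N
4 12/17 60/97 -1092/1649 -72/1649 2 -1 W
5 15/4 5/3 -65/24 -25/24 3 -1 S
6 60/29 60/13 -1260/377 480/377 3 0 E
7 30/49 30/37 -1290/1813 180/1813 2 0 N
final 2 -1 W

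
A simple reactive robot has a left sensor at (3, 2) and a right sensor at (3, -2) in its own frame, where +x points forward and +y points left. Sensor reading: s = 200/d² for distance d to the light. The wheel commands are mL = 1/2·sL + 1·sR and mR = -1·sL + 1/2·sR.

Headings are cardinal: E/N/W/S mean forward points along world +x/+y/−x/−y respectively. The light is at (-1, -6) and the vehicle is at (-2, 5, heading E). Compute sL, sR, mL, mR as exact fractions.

200/173 40/17 8620/2941 60/2941

left sensor world pos  = (1, 7); dL² = 173
right sensor world pos = (1, 3); dR² = 85
sL = 200/173 = 200/173
sR = 200/85 = 40/17
mL = 1/2·sL + 1·sR = 8620/2941
mR = -1·sL + 1/2·sR = 60/2941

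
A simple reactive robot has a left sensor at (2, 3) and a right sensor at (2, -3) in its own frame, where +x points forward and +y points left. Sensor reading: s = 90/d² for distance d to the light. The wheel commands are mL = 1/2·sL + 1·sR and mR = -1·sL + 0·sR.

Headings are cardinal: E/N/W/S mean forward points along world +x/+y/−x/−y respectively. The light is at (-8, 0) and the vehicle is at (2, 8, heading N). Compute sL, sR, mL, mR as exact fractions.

left sensor world pos  = (-1, 10); dL² = 149
right sensor world pos = (5, 10); dR² = 269
sL = 90/149 = 90/149
sR = 90/269 = 90/269
mL = 1/2·sL + 1·sR = 25515/40081
mR = -1·sL + 0·sR = -90/149

90/149 90/269 25515/40081 -90/149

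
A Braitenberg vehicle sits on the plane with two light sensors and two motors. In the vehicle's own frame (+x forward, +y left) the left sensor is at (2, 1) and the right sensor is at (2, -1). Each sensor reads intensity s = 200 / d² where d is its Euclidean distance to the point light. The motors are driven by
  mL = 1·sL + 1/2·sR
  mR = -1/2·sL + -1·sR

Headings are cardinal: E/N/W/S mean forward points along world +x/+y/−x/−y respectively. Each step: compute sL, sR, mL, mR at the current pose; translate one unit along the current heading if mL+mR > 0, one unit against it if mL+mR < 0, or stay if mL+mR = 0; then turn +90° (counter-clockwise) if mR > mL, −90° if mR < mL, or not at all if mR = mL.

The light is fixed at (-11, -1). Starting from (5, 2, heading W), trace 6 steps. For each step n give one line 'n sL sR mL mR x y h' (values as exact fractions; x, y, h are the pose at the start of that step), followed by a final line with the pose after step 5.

n=0: pose=(5,2,W); sL=1, sR=50/53; mL=78/53, mR=-153/106; mL+mR=3/106 → advance +1; mR−mL=-309/106 → turn -1·90°
n=1: pose=(4,2,N); sL=200/221, sR=200/281; mL=78300/62101, mR=-72300/62101; mL+mR=6000/62101 → advance +1; mR−mL=-150600/62101 → turn -1·90°
n=2: pose=(4,3,E); sL=100/157, sR=100/149; mL=22750/23393, mR=-23150/23393; mL+mR=-400/23393 → advance -1; mR−mL=-45900/23393 → turn -1·90°
n=3: pose=(3,3,S); sL=200/229, sR=200/173; mL=57500/39617, mR=-63100/39617; mL+mR=-5600/39617 → advance -1; mR−mL=-120600/39617 → turn -1·90°
n=4: pose=(3,4,W); sL=5/4, sR=10/9; mL=65/36, mR=-125/72; mL+mR=5/72 → advance +1; mR−mL=-85/24 → turn -1·90°
n=5: pose=(2,4,N); sL=200/193, sR=40/49; mL=13660/9457, mR=-12620/9457; mL+mR=1040/9457 → advance +1; mR−mL=-26280/9457 → turn -1·90°

0 1 50/53 78/53 -153/106 5 2 W
1 200/221 200/281 78300/62101 -72300/62101 4 2 N
2 100/157 100/149 22750/23393 -23150/23393 4 3 E
3 200/229 200/173 57500/39617 -63100/39617 3 3 S
4 5/4 10/9 65/36 -125/72 3 4 W
5 200/193 40/49 13660/9457 -12620/9457 2 4 N
final 2 5 E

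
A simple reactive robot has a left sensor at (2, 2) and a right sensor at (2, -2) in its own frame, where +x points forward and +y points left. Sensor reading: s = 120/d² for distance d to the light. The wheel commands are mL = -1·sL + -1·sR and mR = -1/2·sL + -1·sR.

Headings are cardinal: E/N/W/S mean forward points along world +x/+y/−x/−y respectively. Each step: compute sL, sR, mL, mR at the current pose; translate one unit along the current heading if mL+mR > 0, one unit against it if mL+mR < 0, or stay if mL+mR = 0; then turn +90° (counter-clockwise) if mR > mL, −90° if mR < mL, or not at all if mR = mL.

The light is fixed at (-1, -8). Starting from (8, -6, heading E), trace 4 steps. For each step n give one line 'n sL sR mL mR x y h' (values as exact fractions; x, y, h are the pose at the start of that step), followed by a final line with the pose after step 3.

n=0: pose=(8,-6,E); sL=120/137, sR=120/121; mL=-30960/16577, mR=-23700/16577; mL+mR=-54660/16577 → advance -1; mR−mL=60/137 → turn +1·90°
n=1: pose=(7,-6,N); sL=30/13, sR=30/29; mL=-1260/377, mR=-825/377; mL+mR=-2085/377 → advance -1; mR−mL=15/13 → turn +1·90°
n=2: pose=(7,-7,W); sL=120/37, sR=8/3; mL=-656/111, mR=-476/111; mL+mR=-1132/111 → advance -1; mR−mL=60/37 → turn +1·90°
n=3: pose=(8,-7,S); sL=60/61, sR=12/5; mL=-1032/305, mR=-882/305; mL+mR=-1914/305 → advance -1; mR−mL=30/61 → turn +1·90°

0 120/137 120/121 -30960/16577 -23700/16577 8 -6 E
1 30/13 30/29 -1260/377 -825/377 7 -6 N
2 120/37 8/3 -656/111 -476/111 7 -7 W
3 60/61 12/5 -1032/305 -882/305 8 -7 S
final 8 -6 E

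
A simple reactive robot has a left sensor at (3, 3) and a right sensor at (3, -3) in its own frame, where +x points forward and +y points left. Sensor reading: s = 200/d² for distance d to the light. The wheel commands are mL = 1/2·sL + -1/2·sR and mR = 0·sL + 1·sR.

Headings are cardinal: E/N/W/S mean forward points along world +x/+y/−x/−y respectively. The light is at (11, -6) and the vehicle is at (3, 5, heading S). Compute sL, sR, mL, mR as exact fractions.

left sensor world pos  = (6, 2); dL² = 89
right sensor world pos = (0, 2); dR² = 185
sL = 200/89 = 200/89
sR = 200/185 = 40/37
mL = 1/2·sL + -1/2·sR = 1920/3293
mR = 0·sL + 1·sR = 40/37

200/89 40/37 1920/3293 40/37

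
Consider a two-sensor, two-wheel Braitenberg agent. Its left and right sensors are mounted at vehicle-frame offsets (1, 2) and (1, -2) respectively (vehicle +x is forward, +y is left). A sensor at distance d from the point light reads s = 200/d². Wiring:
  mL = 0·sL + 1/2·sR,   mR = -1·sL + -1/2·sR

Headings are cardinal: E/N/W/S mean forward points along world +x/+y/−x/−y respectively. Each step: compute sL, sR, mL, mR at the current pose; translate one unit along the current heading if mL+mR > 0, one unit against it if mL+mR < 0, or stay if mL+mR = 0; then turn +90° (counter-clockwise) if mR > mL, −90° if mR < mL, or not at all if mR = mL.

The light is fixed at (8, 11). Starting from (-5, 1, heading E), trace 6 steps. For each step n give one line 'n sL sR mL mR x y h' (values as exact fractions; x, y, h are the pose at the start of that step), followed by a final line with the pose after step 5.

n=0: pose=(-5,1,E); sL=25/26, sR=25/36; mL=25/72, mR=-1225/936; mL+mR=-25/26 → advance -1; mR−mL=-775/468 → turn -1·90°
n=1: pose=(-6,1,S); sL=40/53, sR=200/377; mL=100/377, mR=-20380/19981; mL+mR=-40/53 → advance -1; mR−mL=-25680/19981 → turn -1·90°
n=2: pose=(-6,2,W); sL=100/173, sR=100/137; mL=50/137, mR=-22350/23701; mL+mR=-100/173 → advance -1; mR−mL=-31000/23701 → turn -1·90°
n=3: pose=(-5,2,N); sL=200/289, sR=40/37; mL=20/37, mR=-13180/10693; mL+mR=-200/289 → advance -1; mR−mL=-18960/10693 → turn -1·90°
n=4: pose=(-5,1,E); sL=25/26, sR=25/36; mL=25/72, mR=-1225/936; mL+mR=-25/26 → advance -1; mR−mL=-775/468 → turn -1·90°
n=5: pose=(-6,1,S); sL=40/53, sR=200/377; mL=100/377, mR=-20380/19981; mL+mR=-40/53 → advance -1; mR−mL=-25680/19981 → turn -1·90°

0 25/26 25/36 25/72 -1225/936 -5 1 E
1 40/53 200/377 100/377 -20380/19981 -6 1 S
2 100/173 100/137 50/137 -22350/23701 -6 2 W
3 200/289 40/37 20/37 -13180/10693 -5 2 N
4 25/26 25/36 25/72 -1225/936 -5 1 E
5 40/53 200/377 100/377 -20380/19981 -6 1 S
final -6 2 W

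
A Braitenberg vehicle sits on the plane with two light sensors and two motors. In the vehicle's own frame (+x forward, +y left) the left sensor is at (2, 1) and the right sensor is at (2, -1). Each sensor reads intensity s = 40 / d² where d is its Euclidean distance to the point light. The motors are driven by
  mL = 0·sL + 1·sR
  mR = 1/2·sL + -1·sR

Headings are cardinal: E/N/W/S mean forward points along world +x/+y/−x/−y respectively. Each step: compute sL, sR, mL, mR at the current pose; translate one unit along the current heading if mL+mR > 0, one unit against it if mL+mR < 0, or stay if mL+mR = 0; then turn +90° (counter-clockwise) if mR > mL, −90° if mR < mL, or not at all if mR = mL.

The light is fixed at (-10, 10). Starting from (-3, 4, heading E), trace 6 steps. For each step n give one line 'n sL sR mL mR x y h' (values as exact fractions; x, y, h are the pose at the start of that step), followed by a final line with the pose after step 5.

0 20/53 4/13 4/13 -82/689 -3 4 E
1 8/29 40/113 40/113 -708/3277 -2 4 S
2 2/5 5/9 5/9 -16/45 -2 3 W
3 40/61 40/89 40/89 -660/5429 -3 3 N
4 20/53 4/13 4/13 -82/689 -3 4 E
5 8/29 40/113 40/113 -708/3277 -2 4 S
final -2 3 W

n=0: pose=(-3,4,E); sL=20/53, sR=4/13; mL=4/13, mR=-82/689; mL+mR=10/53 → advance +1; mR−mL=-294/689 → turn -1·90°
n=1: pose=(-2,4,S); sL=8/29, sR=40/113; mL=40/113, mR=-708/3277; mL+mR=4/29 → advance +1; mR−mL=-1868/3277 → turn -1·90°
n=2: pose=(-2,3,W); sL=2/5, sR=5/9; mL=5/9, mR=-16/45; mL+mR=1/5 → advance +1; mR−mL=-41/45 → turn -1·90°
n=3: pose=(-3,3,N); sL=40/61, sR=40/89; mL=40/89, mR=-660/5429; mL+mR=20/61 → advance +1; mR−mL=-3100/5429 → turn -1·90°
n=4: pose=(-3,4,E); sL=20/53, sR=4/13; mL=4/13, mR=-82/689; mL+mR=10/53 → advance +1; mR−mL=-294/689 → turn -1·90°
n=5: pose=(-2,4,S); sL=8/29, sR=40/113; mL=40/113, mR=-708/3277; mL+mR=4/29 → advance +1; mR−mL=-1868/3277 → turn -1·90°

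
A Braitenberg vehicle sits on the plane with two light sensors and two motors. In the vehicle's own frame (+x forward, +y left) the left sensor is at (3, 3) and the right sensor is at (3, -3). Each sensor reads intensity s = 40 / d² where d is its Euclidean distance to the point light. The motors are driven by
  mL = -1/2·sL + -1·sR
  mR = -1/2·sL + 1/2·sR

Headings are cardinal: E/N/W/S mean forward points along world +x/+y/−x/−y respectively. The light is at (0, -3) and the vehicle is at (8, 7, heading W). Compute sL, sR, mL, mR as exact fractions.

left sensor world pos  = (5, 4); dL² = 74
right sensor world pos = (5, 10); dR² = 194
sL = 40/74 = 20/37
sR = 40/194 = 20/97
mL = -1/2·sL + -1·sR = -1710/3589
mR = -1/2·sL + 1/2·sR = -600/3589

20/37 20/97 -1710/3589 -600/3589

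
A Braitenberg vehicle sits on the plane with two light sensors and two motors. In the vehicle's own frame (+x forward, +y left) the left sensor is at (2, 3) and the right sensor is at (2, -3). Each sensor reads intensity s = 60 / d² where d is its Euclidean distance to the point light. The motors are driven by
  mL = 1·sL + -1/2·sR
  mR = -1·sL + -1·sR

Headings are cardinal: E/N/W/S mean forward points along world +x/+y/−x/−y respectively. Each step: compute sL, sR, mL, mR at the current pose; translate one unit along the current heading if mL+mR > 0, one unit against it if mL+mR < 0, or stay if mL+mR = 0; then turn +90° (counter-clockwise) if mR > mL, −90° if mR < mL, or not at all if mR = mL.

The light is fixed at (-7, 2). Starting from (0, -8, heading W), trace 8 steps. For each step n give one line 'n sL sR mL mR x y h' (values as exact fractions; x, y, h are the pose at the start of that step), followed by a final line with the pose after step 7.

n=0: pose=(0,-8,W); sL=30/97, sR=30/37; mL=-345/3589, mR=-4020/3589; mL+mR=-45/37 → advance -1; mR−mL=-3675/3589 → turn -1·90°
n=1: pose=(1,-8,N); sL=60/89, sR=12/37; mL=1686/3293, mR=-3288/3293; mL+mR=-18/37 → advance -1; mR−mL=-4974/3293 → turn -1·90°
n=2: pose=(1,-9,E); sL=15/41, sR=15/74; mL=1605/6068, mR=-1725/3034; mL+mR=-45/148 → advance -1; mR−mL=-5055/6068 → turn -1·90°
n=3: pose=(0,-9,S); sL=60/269, sR=12/37; mL=606/9953, mR=-5448/9953; mL+mR=-18/37 → advance -1; mR−mL=-6054/9953 → turn -1·90°
n=4: pose=(0,-8,W); sL=30/97, sR=30/37; mL=-345/3589, mR=-4020/3589; mL+mR=-45/37 → advance -1; mR−mL=-3675/3589 → turn -1·90°
n=5: pose=(1,-8,N); sL=60/89, sR=12/37; mL=1686/3293, mR=-3288/3293; mL+mR=-18/37 → advance -1; mR−mL=-4974/3293 → turn -1·90°
n=6: pose=(1,-9,E); sL=15/41, sR=15/74; mL=1605/6068, mR=-1725/3034; mL+mR=-45/148 → advance -1; mR−mL=-5055/6068 → turn -1·90°
n=7: pose=(0,-9,S); sL=60/269, sR=12/37; mL=606/9953, mR=-5448/9953; mL+mR=-18/37 → advance -1; mR−mL=-6054/9953 → turn -1·90°

0 30/97 30/37 -345/3589 -4020/3589 0 -8 W
1 60/89 12/37 1686/3293 -3288/3293 1 -8 N
2 15/41 15/74 1605/6068 -1725/3034 1 -9 E
3 60/269 12/37 606/9953 -5448/9953 0 -9 S
4 30/97 30/37 -345/3589 -4020/3589 0 -8 W
5 60/89 12/37 1686/3293 -3288/3293 1 -8 N
6 15/41 15/74 1605/6068 -1725/3034 1 -9 E
7 60/269 12/37 606/9953 -5448/9953 0 -9 S
final 0 -8 W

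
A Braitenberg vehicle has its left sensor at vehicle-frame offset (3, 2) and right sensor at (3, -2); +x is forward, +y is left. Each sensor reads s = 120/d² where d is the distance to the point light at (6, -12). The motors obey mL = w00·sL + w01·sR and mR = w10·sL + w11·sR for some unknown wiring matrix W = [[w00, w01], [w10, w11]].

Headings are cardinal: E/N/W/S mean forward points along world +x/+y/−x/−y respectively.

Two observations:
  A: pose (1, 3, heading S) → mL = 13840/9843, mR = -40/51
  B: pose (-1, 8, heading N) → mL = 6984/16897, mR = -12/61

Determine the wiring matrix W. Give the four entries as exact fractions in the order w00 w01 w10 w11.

1 1 -1 0

obs A: pose=(1,3,S) → sL=40/51, sR=120/193, mL=13840/9843, mR=-40/51
obs B: pose=(-1,8,N) → sL=12/61, sR=60/277, mL=6984/16897, mR=-12/61
sensor matrix S = [[40/51, 120/193], [12/61, 60/277]]; det S = 2637440/55439057
solve [mL_A; mL_B] = S·[w00; w01] and [mR_A; mR_B] = S·[w10; w11]:
  w00 = 1, w01 = 1, w10 = -1, w11 = 0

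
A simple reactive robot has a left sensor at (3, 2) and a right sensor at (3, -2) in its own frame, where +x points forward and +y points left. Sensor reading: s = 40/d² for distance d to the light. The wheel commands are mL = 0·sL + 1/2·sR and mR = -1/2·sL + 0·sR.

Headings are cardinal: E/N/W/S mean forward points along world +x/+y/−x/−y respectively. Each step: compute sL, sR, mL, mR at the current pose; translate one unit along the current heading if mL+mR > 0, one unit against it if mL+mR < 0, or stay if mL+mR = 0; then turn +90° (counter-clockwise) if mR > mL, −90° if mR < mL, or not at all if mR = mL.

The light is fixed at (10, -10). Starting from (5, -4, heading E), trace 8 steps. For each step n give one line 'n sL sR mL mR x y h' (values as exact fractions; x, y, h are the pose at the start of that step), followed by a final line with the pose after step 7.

0 10/17 2 1 -5/17 5 -4 E
1 40/13 8/9 4/9 -20/13 6 -4 S
2 20/37 4/13 2/13 -10/37 6 -3 W
3 8/25 40/101 20/101 -4/25 7 -3 N
4 2/5 10/9 5/9 -1/5 7 -2 E
5 8/5 40/41 20/41 -4/5 8 -2 S
6 20/37 20/73 10/73 -10/37 8 -1 W
7 40/153 8/29 4/29 -20/153 9 -1 N
final 9 0 E

n=0: pose=(5,-4,E); sL=10/17, sR=2; mL=1, mR=-5/17; mL+mR=12/17 → advance +1; mR−mL=-22/17 → turn -1·90°
n=1: pose=(6,-4,S); sL=40/13, sR=8/9; mL=4/9, mR=-20/13; mL+mR=-128/117 → advance -1; mR−mL=-232/117 → turn -1·90°
n=2: pose=(6,-3,W); sL=20/37, sR=4/13; mL=2/13, mR=-10/37; mL+mR=-56/481 → advance -1; mR−mL=-204/481 → turn -1·90°
n=3: pose=(7,-3,N); sL=8/25, sR=40/101; mL=20/101, mR=-4/25; mL+mR=96/2525 → advance +1; mR−mL=-904/2525 → turn -1·90°
n=4: pose=(7,-2,E); sL=2/5, sR=10/9; mL=5/9, mR=-1/5; mL+mR=16/45 → advance +1; mR−mL=-34/45 → turn -1·90°
n=5: pose=(8,-2,S); sL=8/5, sR=40/41; mL=20/41, mR=-4/5; mL+mR=-64/205 → advance -1; mR−mL=-264/205 → turn -1·90°
n=6: pose=(8,-1,W); sL=20/37, sR=20/73; mL=10/73, mR=-10/37; mL+mR=-360/2701 → advance -1; mR−mL=-1100/2701 → turn -1·90°
n=7: pose=(9,-1,N); sL=40/153, sR=8/29; mL=4/29, mR=-20/153; mL+mR=32/4437 → advance +1; mR−mL=-1192/4437 → turn -1·90°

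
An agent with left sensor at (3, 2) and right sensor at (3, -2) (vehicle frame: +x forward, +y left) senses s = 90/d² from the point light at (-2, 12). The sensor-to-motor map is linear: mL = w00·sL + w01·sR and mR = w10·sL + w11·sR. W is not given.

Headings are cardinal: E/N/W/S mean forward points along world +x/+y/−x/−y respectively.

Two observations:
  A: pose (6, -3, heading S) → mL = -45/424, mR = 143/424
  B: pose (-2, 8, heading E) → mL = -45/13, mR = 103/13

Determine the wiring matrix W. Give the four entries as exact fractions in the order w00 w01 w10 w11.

obs A: pose=(6,-3,S) → sL=45/212, sR=1/4, mL=-45/424, mR=143/424
obs B: pose=(-2,8,E) → sL=90/13, sR=2, mL=-45/13, mR=103/13
sensor matrix S = [[45/212, 1/4], [90/13, 2]]; det S = -900/689
solve [mL_A; mL_B] = S·[w00; w01] and [mR_A; mR_B] = S·[w10; w11]:
  w00 = -1/2, w01 = 0, w10 = 1, w11 = 1/2

-1/2 0 1 1/2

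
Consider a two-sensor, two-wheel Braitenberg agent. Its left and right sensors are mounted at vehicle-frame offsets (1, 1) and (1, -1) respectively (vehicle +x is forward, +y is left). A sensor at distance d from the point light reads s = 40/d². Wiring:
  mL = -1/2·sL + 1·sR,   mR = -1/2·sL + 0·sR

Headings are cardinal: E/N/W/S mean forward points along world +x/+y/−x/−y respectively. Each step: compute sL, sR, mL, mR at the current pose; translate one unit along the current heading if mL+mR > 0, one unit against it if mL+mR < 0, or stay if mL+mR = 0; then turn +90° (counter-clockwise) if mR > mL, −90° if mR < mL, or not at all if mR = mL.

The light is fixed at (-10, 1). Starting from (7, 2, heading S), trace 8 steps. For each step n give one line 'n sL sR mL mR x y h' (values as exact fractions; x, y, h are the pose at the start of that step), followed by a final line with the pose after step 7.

0 10/81 5/32 245/2592 -5/81 7 2 S
1 40/257 40/257 20/257 -20/257 7 1 W
2 40/257 8/65 756/16705 -20/257 7 1 N
3 10/81 5/41 200/3321 -5/81 7 0 E
4 40/293 40/229 7140/67097 -20/293 6 0 S
5 20/117 20/113 1210/13221 -10/117 6 -1 W
6 40/197 40/257 2740/50629 -20/197 5 -1 N
7 2/13 5/34 31/442 -1/13 5 -2 E
final 4 -2 S

n=0: pose=(7,2,S); sL=10/81, sR=5/32; mL=245/2592, mR=-5/81; mL+mR=85/2592 → advance +1; mR−mL=-5/32 → turn -1·90°
n=1: pose=(7,1,W); sL=40/257, sR=40/257; mL=20/257, mR=-20/257; mL+mR=0 → advance +0; mR−mL=-40/257 → turn -1·90°
n=2: pose=(7,1,N); sL=40/257, sR=8/65; mL=756/16705, mR=-20/257; mL+mR=-544/16705 → advance -1; mR−mL=-8/65 → turn -1·90°
n=3: pose=(7,0,E); sL=10/81, sR=5/41; mL=200/3321, mR=-5/81; mL+mR=-5/3321 → advance -1; mR−mL=-5/41 → turn -1·90°
n=4: pose=(6,0,S); sL=40/293, sR=40/229; mL=7140/67097, mR=-20/293; mL+mR=2560/67097 → advance +1; mR−mL=-40/229 → turn -1·90°
n=5: pose=(6,-1,W); sL=20/117, sR=20/113; mL=1210/13221, mR=-10/117; mL+mR=80/13221 → advance +1; mR−mL=-20/113 → turn -1·90°
n=6: pose=(5,-1,N); sL=40/197, sR=40/257; mL=2740/50629, mR=-20/197; mL+mR=-2400/50629 → advance -1; mR−mL=-40/257 → turn -1·90°
n=7: pose=(5,-2,E); sL=2/13, sR=5/34; mL=31/442, mR=-1/13; mL+mR=-3/442 → advance -1; mR−mL=-5/34 → turn -1·90°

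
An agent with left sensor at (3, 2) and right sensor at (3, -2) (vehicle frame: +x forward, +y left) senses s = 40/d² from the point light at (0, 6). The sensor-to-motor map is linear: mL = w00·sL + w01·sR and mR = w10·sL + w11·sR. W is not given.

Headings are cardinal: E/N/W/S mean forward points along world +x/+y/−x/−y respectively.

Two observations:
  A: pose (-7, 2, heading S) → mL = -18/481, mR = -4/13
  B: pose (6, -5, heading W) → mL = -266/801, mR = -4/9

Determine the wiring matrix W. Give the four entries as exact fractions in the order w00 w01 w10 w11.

1/2 -1 0 -1

obs A: pose=(-7,2,S) → sL=20/37, sR=4/13, mL=-18/481, mR=-4/13
obs B: pose=(6,-5,W) → sL=20/89, sR=4/9, mL=-266/801, mR=-4/9
sensor matrix S = [[20/37, 4/13], [20/89, 4/9]]; det S = 65920/385281
solve [mL_A; mL_B] = S·[w00; w01] and [mR_A; mR_B] = S·[w10; w11]:
  w00 = 1/2, w01 = -1, w10 = 0, w11 = -1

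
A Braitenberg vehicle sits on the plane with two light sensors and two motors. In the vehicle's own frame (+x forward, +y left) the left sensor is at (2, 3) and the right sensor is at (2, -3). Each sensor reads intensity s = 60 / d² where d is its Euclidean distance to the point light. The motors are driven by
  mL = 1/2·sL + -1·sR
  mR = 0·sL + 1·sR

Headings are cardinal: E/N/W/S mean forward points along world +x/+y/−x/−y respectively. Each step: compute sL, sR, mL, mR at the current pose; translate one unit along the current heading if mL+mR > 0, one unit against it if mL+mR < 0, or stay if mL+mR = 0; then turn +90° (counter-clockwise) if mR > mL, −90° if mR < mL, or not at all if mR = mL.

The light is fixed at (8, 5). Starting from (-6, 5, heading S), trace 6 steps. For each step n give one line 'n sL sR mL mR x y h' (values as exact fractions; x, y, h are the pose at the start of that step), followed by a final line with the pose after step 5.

0 12/25 60/293 258/7325 60/293 -6 5 S
1 15/37 3/8 -51/296 3/8 -6 4 E
2 60/257 60/101 -12390/25957 60/101 -5 4 N
3 10/39 10/39 -5/39 10/39 -5 5 W
4 12/25 60/293 258/7325 60/293 -6 5 S
5 15/37 3/8 -51/296 3/8 -6 4 E
final -5 4 N

n=0: pose=(-6,5,S); sL=12/25, sR=60/293; mL=258/7325, mR=60/293; mL+mR=6/25 → advance +1; mR−mL=1242/7325 → turn +1·90°
n=1: pose=(-6,4,E); sL=15/37, sR=3/8; mL=-51/296, mR=3/8; mL+mR=15/74 → advance +1; mR−mL=81/148 → turn +1·90°
n=2: pose=(-5,4,N); sL=60/257, sR=60/101; mL=-12390/25957, mR=60/101; mL+mR=30/257 → advance +1; mR−mL=27810/25957 → turn +1·90°
n=3: pose=(-5,5,W); sL=10/39, sR=10/39; mL=-5/39, mR=10/39; mL+mR=5/39 → advance +1; mR−mL=5/13 → turn +1·90°
n=4: pose=(-6,5,S); sL=12/25, sR=60/293; mL=258/7325, mR=60/293; mL+mR=6/25 → advance +1; mR−mL=1242/7325 → turn +1·90°
n=5: pose=(-6,4,E); sL=15/37, sR=3/8; mL=-51/296, mR=3/8; mL+mR=15/74 → advance +1; mR−mL=81/148 → turn +1·90°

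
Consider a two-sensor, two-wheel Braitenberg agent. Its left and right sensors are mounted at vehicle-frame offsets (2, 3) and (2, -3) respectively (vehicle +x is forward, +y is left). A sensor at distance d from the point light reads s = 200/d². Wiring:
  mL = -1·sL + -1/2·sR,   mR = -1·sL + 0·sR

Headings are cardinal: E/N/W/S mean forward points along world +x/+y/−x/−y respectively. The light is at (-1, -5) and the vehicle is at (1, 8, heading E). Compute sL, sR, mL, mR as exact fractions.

left sensor world pos  = (3, 11); dL² = 272
right sensor world pos = (3, 5); dR² = 116
sL = 200/272 = 25/34
sR = 200/116 = 50/29
mL = -1·sL + -1/2·sR = -1575/986
mR = -1·sL + 0·sR = -25/34

25/34 50/29 -1575/986 -25/34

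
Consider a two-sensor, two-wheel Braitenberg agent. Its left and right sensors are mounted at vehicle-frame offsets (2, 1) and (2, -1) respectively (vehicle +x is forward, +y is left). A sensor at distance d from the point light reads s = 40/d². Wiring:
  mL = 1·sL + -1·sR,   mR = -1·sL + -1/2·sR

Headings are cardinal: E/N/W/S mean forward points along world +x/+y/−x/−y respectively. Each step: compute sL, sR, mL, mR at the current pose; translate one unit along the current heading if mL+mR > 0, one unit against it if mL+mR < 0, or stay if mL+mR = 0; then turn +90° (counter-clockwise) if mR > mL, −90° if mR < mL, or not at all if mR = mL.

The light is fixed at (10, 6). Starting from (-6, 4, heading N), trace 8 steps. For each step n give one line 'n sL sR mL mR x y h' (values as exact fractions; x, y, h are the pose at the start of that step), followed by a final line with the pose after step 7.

0 40/289 8/45 -512/13005 -2956/13005 -6 4 N
1 1/5 10/53 3/265 -78/265 -6 3 E
2 40/281 40/349 2720/98069 -19580/98069 -7 3 S
3 4/37 20/181 -16/6697 -1094/6697 -7 4 W
4 40/289 8/45 -512/13005 -2956/13005 -6 4 N
5 1/5 10/53 3/265 -78/265 -6 3 E
6 40/281 40/349 2720/98069 -19580/98069 -7 3 S
7 4/37 20/181 -16/6697 -1094/6697 -7 4 W
final -6 4 N

n=0: pose=(-6,4,N); sL=40/289, sR=8/45; mL=-512/13005, mR=-2956/13005; mL+mR=-4/15 → advance -1; mR−mL=-2444/13005 → turn -1·90°
n=1: pose=(-6,3,E); sL=1/5, sR=10/53; mL=3/265, mR=-78/265; mL+mR=-15/53 → advance -1; mR−mL=-81/265 → turn -1·90°
n=2: pose=(-7,3,S); sL=40/281, sR=40/349; mL=2720/98069, mR=-19580/98069; mL+mR=-60/349 → advance -1; mR−mL=-22300/98069 → turn -1·90°
n=3: pose=(-7,4,W); sL=4/37, sR=20/181; mL=-16/6697, mR=-1094/6697; mL+mR=-30/181 → advance -1; mR−mL=-1078/6697 → turn -1·90°
n=4: pose=(-6,4,N); sL=40/289, sR=8/45; mL=-512/13005, mR=-2956/13005; mL+mR=-4/15 → advance -1; mR−mL=-2444/13005 → turn -1·90°
n=5: pose=(-6,3,E); sL=1/5, sR=10/53; mL=3/265, mR=-78/265; mL+mR=-15/53 → advance -1; mR−mL=-81/265 → turn -1·90°
n=6: pose=(-7,3,S); sL=40/281, sR=40/349; mL=2720/98069, mR=-19580/98069; mL+mR=-60/349 → advance -1; mR−mL=-22300/98069 → turn -1·90°
n=7: pose=(-7,4,W); sL=4/37, sR=20/181; mL=-16/6697, mR=-1094/6697; mL+mR=-30/181 → advance -1; mR−mL=-1078/6697 → turn -1·90°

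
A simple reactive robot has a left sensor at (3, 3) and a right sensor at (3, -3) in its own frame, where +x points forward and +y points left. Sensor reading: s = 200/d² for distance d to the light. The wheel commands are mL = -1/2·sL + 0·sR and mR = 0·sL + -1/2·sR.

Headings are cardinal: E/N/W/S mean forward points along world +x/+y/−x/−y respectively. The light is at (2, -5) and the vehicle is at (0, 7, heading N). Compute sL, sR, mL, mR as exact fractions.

left sensor world pos  = (-3, 10); dL² = 250
right sensor world pos = (3, 10); dR² = 226
sL = 200/250 = 4/5
sR = 200/226 = 100/113
mL = -1/2·sL + 0·sR = -2/5
mR = 0·sL + -1/2·sR = -50/113

4/5 100/113 -2/5 -50/113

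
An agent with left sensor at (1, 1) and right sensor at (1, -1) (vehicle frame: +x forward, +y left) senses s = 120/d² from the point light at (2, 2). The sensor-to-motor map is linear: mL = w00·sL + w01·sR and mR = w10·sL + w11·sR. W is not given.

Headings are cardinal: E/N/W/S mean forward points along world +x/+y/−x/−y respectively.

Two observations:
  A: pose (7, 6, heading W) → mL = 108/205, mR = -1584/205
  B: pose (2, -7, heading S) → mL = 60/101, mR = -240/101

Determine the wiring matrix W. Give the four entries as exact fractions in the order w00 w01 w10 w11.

obs A: pose=(7,6,W) → sL=24/5, sR=120/41, mL=108/205, mR=-1584/205
obs B: pose=(2,-7,S) → sL=120/101, sR=120/101, mL=60/101, mR=-240/101
sensor matrix S = [[24/5, 120/41], [120/101, 120/101]]; det S = 9216/4141
solve [mL_A; mL_B] = S·[w00; w01] and [mR_A; mR_B] = S·[w10; w11]:
  w00 = -1/2, w01 = 1, w10 = -1, w11 = -1

-1/2 1 -1 -1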